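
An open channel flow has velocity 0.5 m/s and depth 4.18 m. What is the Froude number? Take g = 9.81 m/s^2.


The Froude number is defined as Fr = V / sqrt(g*y).
g*y = 9.81 * 4.18 = 41.0058.
sqrt(g*y) = sqrt(41.0058) = 6.4036.
Fr = 0.5 / 6.4036 = 0.0781.

0.0781


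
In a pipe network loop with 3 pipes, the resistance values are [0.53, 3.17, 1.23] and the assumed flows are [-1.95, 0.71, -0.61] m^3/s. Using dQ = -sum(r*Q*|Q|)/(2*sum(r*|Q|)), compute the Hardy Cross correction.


Numerator terms (r*Q*|Q|): 0.53*-1.95*|-1.95| = -2.0153; 3.17*0.71*|0.71| = 1.598; 1.23*-0.61*|-0.61| = -0.4577.
Sum of numerator = -0.875.
Denominator terms (r*|Q|): 0.53*|-1.95| = 1.0335; 3.17*|0.71| = 2.2507; 1.23*|-0.61| = 0.7503.
2 * sum of denominator = 2 * 4.0345 = 8.069.
dQ = --0.875 / 8.069 = 0.1084 m^3/s.

0.1084


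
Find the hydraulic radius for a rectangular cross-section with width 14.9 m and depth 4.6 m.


For a rectangular section:
Flow area A = b * y = 14.9 * 4.6 = 68.54 m^2.
Wetted perimeter P = b + 2y = 14.9 + 2*4.6 = 24.1 m.
Hydraulic radius R = A/P = 68.54 / 24.1 = 2.844 m.

2.844


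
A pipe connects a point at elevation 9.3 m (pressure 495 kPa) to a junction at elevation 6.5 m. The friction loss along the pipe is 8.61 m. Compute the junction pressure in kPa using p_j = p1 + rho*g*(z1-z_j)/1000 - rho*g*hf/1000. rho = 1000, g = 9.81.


Junction pressure: p_j = p1 + rho*g*(z1 - z_j)/1000 - rho*g*hf/1000.
Elevation term = 1000*9.81*(9.3 - 6.5)/1000 = 27.468 kPa.
Friction term = 1000*9.81*8.61/1000 = 84.464 kPa.
p_j = 495 + 27.468 - 84.464 = 438.0 kPa.

438.0


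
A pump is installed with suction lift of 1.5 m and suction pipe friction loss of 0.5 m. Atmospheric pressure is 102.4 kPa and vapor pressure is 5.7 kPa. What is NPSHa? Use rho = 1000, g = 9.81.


NPSHa = p_atm/(rho*g) - z_s - hf_s - p_vap/(rho*g).
p_atm/(rho*g) = 102.4*1000 / (1000*9.81) = 10.438 m.
p_vap/(rho*g) = 5.7*1000 / (1000*9.81) = 0.581 m.
NPSHa = 10.438 - 1.5 - 0.5 - 0.581
      = 7.86 m.

7.86


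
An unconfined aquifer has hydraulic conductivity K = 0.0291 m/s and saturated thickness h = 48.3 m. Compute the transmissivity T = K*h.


Transmissivity is defined as T = K * h.
T = 0.0291 * 48.3
  = 1.4055 m^2/s.

1.4055


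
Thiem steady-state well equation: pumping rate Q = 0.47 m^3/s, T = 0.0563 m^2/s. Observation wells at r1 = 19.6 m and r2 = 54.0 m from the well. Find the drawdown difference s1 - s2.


Thiem equation: s1 - s2 = Q/(2*pi*T) * ln(r2/r1).
ln(r2/r1) = ln(54.0/19.6) = 1.0135.
Q/(2*pi*T) = 0.47 / (2*pi*0.0563) = 0.47 / 0.3537 = 1.3286.
s1 - s2 = 1.3286 * 1.0135 = 1.3465 m.

1.3465


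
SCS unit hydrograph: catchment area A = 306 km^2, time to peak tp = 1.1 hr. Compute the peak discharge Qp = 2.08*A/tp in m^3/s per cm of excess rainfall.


SCS formula: Qp = 2.08 * A / tp.
Qp = 2.08 * 306 / 1.1
   = 636.48 / 1.1
   = 578.62 m^3/s per cm.

578.62


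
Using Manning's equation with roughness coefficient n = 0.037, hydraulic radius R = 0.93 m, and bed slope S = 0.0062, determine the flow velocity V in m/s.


Manning's equation gives V = (1/n) * R^(2/3) * S^(1/2).
First, compute R^(2/3) = 0.93^(2/3) = 0.9528.
Next, S^(1/2) = 0.0062^(1/2) = 0.07874.
Then 1/n = 1/0.037 = 27.03.
V = 27.03 * 0.9528 * 0.07874 = 2.0276 m/s.

2.0276


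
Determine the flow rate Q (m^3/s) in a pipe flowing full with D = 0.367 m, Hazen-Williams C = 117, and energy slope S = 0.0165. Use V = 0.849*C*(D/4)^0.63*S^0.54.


For a full circular pipe, R = D/4 = 0.367/4 = 0.0917 m.
V = 0.849 * 117 * 0.0917^0.63 * 0.0165^0.54
  = 0.849 * 117 * 0.222045 * 0.109004
  = 2.4042 m/s.
Pipe area A = pi*D^2/4 = pi*0.367^2/4 = 0.1058 m^2.
Q = A * V = 0.1058 * 2.4042 = 0.2543 m^3/s.

0.2543


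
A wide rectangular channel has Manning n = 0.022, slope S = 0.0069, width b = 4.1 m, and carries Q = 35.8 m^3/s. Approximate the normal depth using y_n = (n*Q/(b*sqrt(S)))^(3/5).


We use the wide-channel approximation y_n = (n*Q/(b*sqrt(S)))^(3/5).
sqrt(S) = sqrt(0.0069) = 0.083066.
Numerator: n*Q = 0.022 * 35.8 = 0.7876.
Denominator: b*sqrt(S) = 4.1 * 0.083066 = 0.340571.
arg = 2.3126.
y_n = 2.3126^(3/5) = 1.6537 m.

1.6537


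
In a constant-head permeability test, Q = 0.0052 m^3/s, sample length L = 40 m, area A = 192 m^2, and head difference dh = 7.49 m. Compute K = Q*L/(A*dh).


From K = Q*L / (A*dh):
Numerator: Q*L = 0.0052 * 40 = 0.208.
Denominator: A*dh = 192 * 7.49 = 1438.08.
K = 0.208 / 1438.08 = 0.000145 m/s.

0.000145


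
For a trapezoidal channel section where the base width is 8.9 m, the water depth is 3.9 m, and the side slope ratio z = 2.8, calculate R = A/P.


For a trapezoidal section with side slope z:
A = (b + z*y)*y = (8.9 + 2.8*3.9)*3.9 = 77.298 m^2.
P = b + 2*y*sqrt(1 + z^2) = 8.9 + 2*3.9*sqrt(1 + 2.8^2) = 32.091 m.
R = A/P = 77.298 / 32.091 = 2.4087 m.

2.4087


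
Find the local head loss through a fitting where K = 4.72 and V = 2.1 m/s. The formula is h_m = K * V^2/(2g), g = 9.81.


Minor loss formula: h_m = K * V^2/(2g).
V^2 = 2.1^2 = 4.41.
V^2/(2g) = 4.41 / 19.62 = 0.2248 m.
h_m = 4.72 * 0.2248 = 1.0609 m.

1.0609


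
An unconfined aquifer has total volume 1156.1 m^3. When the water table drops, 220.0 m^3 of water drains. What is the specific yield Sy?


Specific yield Sy = Volume drained / Total volume.
Sy = 220.0 / 1156.1
   = 0.1903.

0.1903


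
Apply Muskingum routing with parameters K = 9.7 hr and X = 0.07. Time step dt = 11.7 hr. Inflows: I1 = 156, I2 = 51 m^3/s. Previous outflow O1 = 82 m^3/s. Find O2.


Muskingum coefficients:
denom = 2*K*(1-X) + dt = 2*9.7*(1-0.07) + 11.7 = 29.742.
C0 = (dt - 2*K*X)/denom = (11.7 - 2*9.7*0.07)/29.742 = 0.3477.
C1 = (dt + 2*K*X)/denom = (11.7 + 2*9.7*0.07)/29.742 = 0.439.
C2 = (2*K*(1-X) - dt)/denom = 0.2132.
O2 = C0*I2 + C1*I1 + C2*O1
   = 0.3477*51 + 0.439*156 + 0.2132*82
   = 103.71 m^3/s.

103.71


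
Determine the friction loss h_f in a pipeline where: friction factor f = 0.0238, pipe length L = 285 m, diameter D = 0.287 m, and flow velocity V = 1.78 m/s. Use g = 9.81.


Darcy-Weisbach equation: h_f = f * (L/D) * V^2/(2g).
f * L/D = 0.0238 * 285/0.287 = 23.6341.
V^2/(2g) = 1.78^2 / (2*9.81) = 3.1684 / 19.62 = 0.1615 m.
h_f = 23.6341 * 0.1615 = 3.817 m.

3.817


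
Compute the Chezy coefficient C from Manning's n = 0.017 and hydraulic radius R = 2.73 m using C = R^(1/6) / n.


The Chezy coefficient relates to Manning's n through C = R^(1/6) / n.
R^(1/6) = 2.73^(1/6) = 1.182208.
C = 1.182208 / 0.017 = 69.54 m^(1/2)/s.

69.54


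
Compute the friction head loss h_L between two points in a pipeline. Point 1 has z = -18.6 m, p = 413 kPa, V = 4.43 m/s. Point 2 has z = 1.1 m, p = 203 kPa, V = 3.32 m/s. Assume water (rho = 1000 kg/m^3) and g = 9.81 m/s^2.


Total head at each section: H = z + p/(rho*g) + V^2/(2g).
H1 = -18.6 + 413*1000/(1000*9.81) + 4.43^2/(2*9.81)
   = -18.6 + 42.1 + 1.0002
   = 24.5 m.
H2 = 1.1 + 203*1000/(1000*9.81) + 3.32^2/(2*9.81)
   = 1.1 + 20.693 + 0.5618
   = 22.355 m.
h_L = H1 - H2 = 24.5 - 22.355 = 2.145 m.

2.145


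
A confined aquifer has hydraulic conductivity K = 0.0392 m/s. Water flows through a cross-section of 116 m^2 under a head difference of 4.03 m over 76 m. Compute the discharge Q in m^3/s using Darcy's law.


Darcy's law: Q = K * A * i, where i = dh/L.
Hydraulic gradient i = 4.03 / 76 = 0.053026.
Q = 0.0392 * 116 * 0.053026
  = 0.2411 m^3/s.

0.2411


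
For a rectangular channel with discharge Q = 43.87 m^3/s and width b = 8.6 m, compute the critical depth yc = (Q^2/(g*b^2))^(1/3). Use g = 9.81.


Using yc = (Q^2 / (g * b^2))^(1/3):
Q^2 = 43.87^2 = 1924.58.
g * b^2 = 9.81 * 8.6^2 = 9.81 * 73.96 = 725.55.
Q^2 / (g*b^2) = 1924.58 / 725.55 = 2.6526.
yc = 2.6526^(1/3) = 1.3843 m.

1.3843


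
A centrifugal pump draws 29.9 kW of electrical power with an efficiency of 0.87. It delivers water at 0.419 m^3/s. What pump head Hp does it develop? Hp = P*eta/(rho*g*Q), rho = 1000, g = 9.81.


Pump head formula: Hp = P * eta / (rho * g * Q).
Numerator: P * eta = 29.9 * 1000 * 0.87 = 26013.0 W.
Denominator: rho * g * Q = 1000 * 9.81 * 0.419 = 4110.39.
Hp = 26013.0 / 4110.39 = 6.33 m.

6.33


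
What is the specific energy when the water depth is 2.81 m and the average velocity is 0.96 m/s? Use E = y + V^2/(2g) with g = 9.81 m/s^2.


Specific energy E = y + V^2/(2g).
Velocity head = V^2/(2g) = 0.96^2 / (2*9.81) = 0.9216 / 19.62 = 0.047 m.
E = 2.81 + 0.047 = 2.857 m.

2.857


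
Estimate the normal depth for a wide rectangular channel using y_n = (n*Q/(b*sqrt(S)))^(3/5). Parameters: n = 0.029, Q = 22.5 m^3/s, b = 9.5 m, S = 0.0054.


We use the wide-channel approximation y_n = (n*Q/(b*sqrt(S)))^(3/5).
sqrt(S) = sqrt(0.0054) = 0.073485.
Numerator: n*Q = 0.029 * 22.5 = 0.6525.
Denominator: b*sqrt(S) = 9.5 * 0.073485 = 0.698107.
arg = 0.9347.
y_n = 0.9347^(3/5) = 0.9603 m.

0.9603


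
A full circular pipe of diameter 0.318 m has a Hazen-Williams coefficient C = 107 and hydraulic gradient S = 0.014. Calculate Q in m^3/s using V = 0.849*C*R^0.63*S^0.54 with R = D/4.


For a full circular pipe, R = D/4 = 0.318/4 = 0.0795 m.
V = 0.849 * 107 * 0.0795^0.63 * 0.014^0.54
  = 0.849 * 107 * 0.202876 * 0.099749
  = 1.8384 m/s.
Pipe area A = pi*D^2/4 = pi*0.318^2/4 = 0.0794 m^2.
Q = A * V = 0.0794 * 1.8384 = 0.146 m^3/s.

0.146


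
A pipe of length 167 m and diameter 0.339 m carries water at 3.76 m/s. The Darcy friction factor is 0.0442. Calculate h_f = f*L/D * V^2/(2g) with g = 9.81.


Darcy-Weisbach equation: h_f = f * (L/D) * V^2/(2g).
f * L/D = 0.0442 * 167/0.339 = 21.774.
V^2/(2g) = 3.76^2 / (2*9.81) = 14.1376 / 19.62 = 0.7206 m.
h_f = 21.774 * 0.7206 = 15.69 m.

15.69


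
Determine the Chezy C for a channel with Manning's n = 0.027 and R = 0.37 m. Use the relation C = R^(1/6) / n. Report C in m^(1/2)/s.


The Chezy coefficient relates to Manning's n through C = R^(1/6) / n.
R^(1/6) = 0.37^(1/6) = 0.847293.
C = 0.847293 / 0.027 = 31.38 m^(1/2)/s.

31.38


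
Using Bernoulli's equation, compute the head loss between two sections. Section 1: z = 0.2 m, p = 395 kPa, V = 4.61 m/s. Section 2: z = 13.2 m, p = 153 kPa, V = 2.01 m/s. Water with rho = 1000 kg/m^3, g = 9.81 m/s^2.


Total head at each section: H = z + p/(rho*g) + V^2/(2g).
H1 = 0.2 + 395*1000/(1000*9.81) + 4.61^2/(2*9.81)
   = 0.2 + 40.265 + 1.0832
   = 41.548 m.
H2 = 13.2 + 153*1000/(1000*9.81) + 2.01^2/(2*9.81)
   = 13.2 + 15.596 + 0.2059
   = 29.002 m.
h_L = H1 - H2 = 41.548 - 29.002 = 12.546 m.

12.546


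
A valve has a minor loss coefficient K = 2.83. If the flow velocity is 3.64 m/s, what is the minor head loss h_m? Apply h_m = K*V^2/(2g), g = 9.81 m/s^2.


Minor loss formula: h_m = K * V^2/(2g).
V^2 = 3.64^2 = 13.2496.
V^2/(2g) = 13.2496 / 19.62 = 0.6753 m.
h_m = 2.83 * 0.6753 = 1.9111 m.

1.9111


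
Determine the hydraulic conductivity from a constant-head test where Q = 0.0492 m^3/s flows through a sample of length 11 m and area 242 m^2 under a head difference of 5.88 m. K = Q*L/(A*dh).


From K = Q*L / (A*dh):
Numerator: Q*L = 0.0492 * 11 = 0.5412.
Denominator: A*dh = 242 * 5.88 = 1422.96.
K = 0.5412 / 1422.96 = 0.00038 m/s.

0.00038


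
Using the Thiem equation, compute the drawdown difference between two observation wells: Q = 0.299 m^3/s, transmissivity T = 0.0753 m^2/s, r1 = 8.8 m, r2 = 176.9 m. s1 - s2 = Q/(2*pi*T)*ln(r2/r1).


Thiem equation: s1 - s2 = Q/(2*pi*T) * ln(r2/r1).
ln(r2/r1) = ln(176.9/8.8) = 3.0008.
Q/(2*pi*T) = 0.299 / (2*pi*0.0753) = 0.299 / 0.4731 = 0.632.
s1 - s2 = 0.632 * 3.0008 = 1.8964 m.

1.8964


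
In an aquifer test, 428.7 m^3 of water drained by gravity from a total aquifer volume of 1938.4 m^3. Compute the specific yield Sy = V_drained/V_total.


Specific yield Sy = Volume drained / Total volume.
Sy = 428.7 / 1938.4
   = 0.2212.

0.2212


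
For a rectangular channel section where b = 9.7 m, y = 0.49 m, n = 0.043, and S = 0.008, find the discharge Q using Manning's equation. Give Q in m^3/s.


For a rectangular channel, the cross-sectional area A = b * y = 9.7 * 0.49 = 4.75 m^2.
The wetted perimeter P = b + 2y = 9.7 + 2*0.49 = 10.68 m.
Hydraulic radius R = A/P = 4.75/10.68 = 0.445 m.
Velocity V = (1/n)*R^(2/3)*S^(1/2) = (1/0.043)*0.445^(2/3)*0.008^(1/2) = 1.2125 m/s.
Discharge Q = A * V = 4.75 * 1.2125 = 5.763 m^3/s.

5.763


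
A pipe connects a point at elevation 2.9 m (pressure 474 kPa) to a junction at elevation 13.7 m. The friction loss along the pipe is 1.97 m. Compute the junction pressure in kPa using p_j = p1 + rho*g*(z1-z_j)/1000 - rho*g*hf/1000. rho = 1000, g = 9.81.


Junction pressure: p_j = p1 + rho*g*(z1 - z_j)/1000 - rho*g*hf/1000.
Elevation term = 1000*9.81*(2.9 - 13.7)/1000 = -105.948 kPa.
Friction term = 1000*9.81*1.97/1000 = 19.326 kPa.
p_j = 474 + -105.948 - 19.326 = 348.73 kPa.

348.73


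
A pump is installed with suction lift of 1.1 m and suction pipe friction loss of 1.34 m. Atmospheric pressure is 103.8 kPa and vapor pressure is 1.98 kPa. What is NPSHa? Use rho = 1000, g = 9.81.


NPSHa = p_atm/(rho*g) - z_s - hf_s - p_vap/(rho*g).
p_atm/(rho*g) = 103.8*1000 / (1000*9.81) = 10.581 m.
p_vap/(rho*g) = 1.98*1000 / (1000*9.81) = 0.202 m.
NPSHa = 10.581 - 1.1 - 1.34 - 0.202
      = 7.94 m.

7.94


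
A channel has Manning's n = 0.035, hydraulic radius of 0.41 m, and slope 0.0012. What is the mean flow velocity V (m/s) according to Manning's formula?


Manning's equation gives V = (1/n) * R^(2/3) * S^(1/2).
First, compute R^(2/3) = 0.41^(2/3) = 0.5519.
Next, S^(1/2) = 0.0012^(1/2) = 0.034641.
Then 1/n = 1/0.035 = 28.57.
V = 28.57 * 0.5519 * 0.034641 = 0.5462 m/s.

0.5462


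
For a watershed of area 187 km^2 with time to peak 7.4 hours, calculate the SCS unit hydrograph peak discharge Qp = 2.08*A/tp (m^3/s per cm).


SCS formula: Qp = 2.08 * A / tp.
Qp = 2.08 * 187 / 7.4
   = 388.96 / 7.4
   = 52.56 m^3/s per cm.

52.56


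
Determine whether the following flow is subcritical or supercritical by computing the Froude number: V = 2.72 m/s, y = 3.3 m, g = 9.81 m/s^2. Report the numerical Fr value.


The Froude number is defined as Fr = V / sqrt(g*y).
g*y = 9.81 * 3.3 = 32.373.
sqrt(g*y) = sqrt(32.373) = 5.6897.
Fr = 2.72 / 5.6897 = 0.4781.
Since Fr < 1, the flow is subcritical.

0.4781


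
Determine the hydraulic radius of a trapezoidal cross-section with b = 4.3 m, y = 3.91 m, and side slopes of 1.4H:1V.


For a trapezoidal section with side slope z:
A = (b + z*y)*y = (4.3 + 1.4*3.91)*3.91 = 38.216 m^2.
P = b + 2*y*sqrt(1 + z^2) = 4.3 + 2*3.91*sqrt(1 + 1.4^2) = 17.754 m.
R = A/P = 38.216 / 17.754 = 2.1525 m.

2.1525


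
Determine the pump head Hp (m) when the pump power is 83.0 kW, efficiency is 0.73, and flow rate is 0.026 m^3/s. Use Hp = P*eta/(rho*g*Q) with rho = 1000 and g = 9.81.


Pump head formula: Hp = P * eta / (rho * g * Q).
Numerator: P * eta = 83.0 * 1000 * 0.73 = 60590.0 W.
Denominator: rho * g * Q = 1000 * 9.81 * 0.026 = 255.06.
Hp = 60590.0 / 255.06 = 237.55 m.

237.55


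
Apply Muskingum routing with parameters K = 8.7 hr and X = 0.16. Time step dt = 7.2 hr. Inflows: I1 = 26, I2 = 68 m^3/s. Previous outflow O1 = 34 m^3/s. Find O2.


Muskingum coefficients:
denom = 2*K*(1-X) + dt = 2*8.7*(1-0.16) + 7.2 = 21.816.
C0 = (dt - 2*K*X)/denom = (7.2 - 2*8.7*0.16)/21.816 = 0.2024.
C1 = (dt + 2*K*X)/denom = (7.2 + 2*8.7*0.16)/21.816 = 0.4576.
C2 = (2*K*(1-X) - dt)/denom = 0.3399.
O2 = C0*I2 + C1*I1 + C2*O1
   = 0.2024*68 + 0.4576*26 + 0.3399*34
   = 37.22 m^3/s.

37.22


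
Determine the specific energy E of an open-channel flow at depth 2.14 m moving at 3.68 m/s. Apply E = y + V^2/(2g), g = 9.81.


Specific energy E = y + V^2/(2g).
Velocity head = V^2/(2g) = 3.68^2 / (2*9.81) = 13.5424 / 19.62 = 0.6902 m.
E = 2.14 + 0.6902 = 2.8302 m.

2.8302


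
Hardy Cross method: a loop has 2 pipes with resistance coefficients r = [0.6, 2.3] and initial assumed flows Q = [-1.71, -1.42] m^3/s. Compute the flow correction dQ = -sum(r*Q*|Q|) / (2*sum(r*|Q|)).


Numerator terms (r*Q*|Q|): 0.6*-1.71*|-1.71| = -1.7545; 2.3*-1.42*|-1.42| = -4.6377.
Sum of numerator = -6.3922.
Denominator terms (r*|Q|): 0.6*|-1.71| = 1.026; 2.3*|-1.42| = 3.266.
2 * sum of denominator = 2 * 4.292 = 8.584.
dQ = --6.3922 / 8.584 = 0.7447 m^3/s.

0.7447


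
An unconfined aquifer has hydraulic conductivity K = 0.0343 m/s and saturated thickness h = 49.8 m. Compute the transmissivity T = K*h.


Transmissivity is defined as T = K * h.
T = 0.0343 * 49.8
  = 1.7081 m^2/s.

1.7081


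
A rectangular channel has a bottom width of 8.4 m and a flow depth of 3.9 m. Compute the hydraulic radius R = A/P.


For a rectangular section:
Flow area A = b * y = 8.4 * 3.9 = 32.76 m^2.
Wetted perimeter P = b + 2y = 8.4 + 2*3.9 = 16.2 m.
Hydraulic radius R = A/P = 32.76 / 16.2 = 2.0222 m.

2.0222


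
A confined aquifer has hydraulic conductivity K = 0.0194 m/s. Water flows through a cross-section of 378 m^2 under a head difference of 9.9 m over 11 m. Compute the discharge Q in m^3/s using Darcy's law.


Darcy's law: Q = K * A * i, where i = dh/L.
Hydraulic gradient i = 9.9 / 11 = 0.9.
Q = 0.0194 * 378 * 0.9
  = 6.5999 m^3/s.

6.5999


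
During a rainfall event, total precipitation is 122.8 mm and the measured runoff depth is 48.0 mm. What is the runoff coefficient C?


The runoff coefficient C = runoff depth / rainfall depth.
C = 48.0 / 122.8
  = 0.3909.

0.3909


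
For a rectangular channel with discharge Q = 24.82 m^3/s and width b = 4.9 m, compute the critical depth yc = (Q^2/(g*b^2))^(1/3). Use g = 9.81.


Using yc = (Q^2 / (g * b^2))^(1/3):
Q^2 = 24.82^2 = 616.03.
g * b^2 = 9.81 * 4.9^2 = 9.81 * 24.01 = 235.54.
Q^2 / (g*b^2) = 616.03 / 235.54 = 2.6154.
yc = 2.6154^(1/3) = 1.3778 m.

1.3778


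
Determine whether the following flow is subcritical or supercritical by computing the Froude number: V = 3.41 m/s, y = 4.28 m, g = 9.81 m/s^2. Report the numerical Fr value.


The Froude number is defined as Fr = V / sqrt(g*y).
g*y = 9.81 * 4.28 = 41.9868.
sqrt(g*y) = sqrt(41.9868) = 6.4797.
Fr = 3.41 / 6.4797 = 0.5263.
Since Fr < 1, the flow is subcritical.

0.5263


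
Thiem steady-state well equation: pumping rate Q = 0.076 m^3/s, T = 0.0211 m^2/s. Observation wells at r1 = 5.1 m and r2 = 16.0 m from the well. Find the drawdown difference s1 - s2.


Thiem equation: s1 - s2 = Q/(2*pi*T) * ln(r2/r1).
ln(r2/r1) = ln(16.0/5.1) = 1.1433.
Q/(2*pi*T) = 0.076 / (2*pi*0.0211) = 0.076 / 0.1326 = 0.5733.
s1 - s2 = 0.5733 * 1.1433 = 0.6554 m.

0.6554


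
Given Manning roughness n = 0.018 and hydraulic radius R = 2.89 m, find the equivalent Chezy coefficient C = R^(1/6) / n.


The Chezy coefficient relates to Manning's n through C = R^(1/6) / n.
R^(1/6) = 2.89^(1/6) = 1.193483.
C = 1.193483 / 0.018 = 66.3 m^(1/2)/s.

66.3


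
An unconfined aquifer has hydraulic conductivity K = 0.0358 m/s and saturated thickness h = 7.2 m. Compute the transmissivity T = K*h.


Transmissivity is defined as T = K * h.
T = 0.0358 * 7.2
  = 0.2578 m^2/s.

0.2578


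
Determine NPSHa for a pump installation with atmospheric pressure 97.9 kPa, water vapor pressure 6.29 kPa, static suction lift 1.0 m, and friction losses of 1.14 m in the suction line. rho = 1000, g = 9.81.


NPSHa = p_atm/(rho*g) - z_s - hf_s - p_vap/(rho*g).
p_atm/(rho*g) = 97.9*1000 / (1000*9.81) = 9.98 m.
p_vap/(rho*g) = 6.29*1000 / (1000*9.81) = 0.641 m.
NPSHa = 9.98 - 1.0 - 1.14 - 0.641
      = 7.2 m.

7.2


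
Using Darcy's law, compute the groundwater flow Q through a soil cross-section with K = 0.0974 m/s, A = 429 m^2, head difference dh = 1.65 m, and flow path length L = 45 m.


Darcy's law: Q = K * A * i, where i = dh/L.
Hydraulic gradient i = 1.65 / 45 = 0.036667.
Q = 0.0974 * 429 * 0.036667
  = 1.5321 m^3/s.

1.5321


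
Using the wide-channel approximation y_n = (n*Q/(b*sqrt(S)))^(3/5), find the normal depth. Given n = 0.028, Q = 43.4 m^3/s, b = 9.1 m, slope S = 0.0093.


We use the wide-channel approximation y_n = (n*Q/(b*sqrt(S)))^(3/5).
sqrt(S) = sqrt(0.0093) = 0.096437.
Numerator: n*Q = 0.028 * 43.4 = 1.2152.
Denominator: b*sqrt(S) = 9.1 * 0.096437 = 0.877577.
arg = 1.3847.
y_n = 1.3847^(3/5) = 1.2157 m.

1.2157


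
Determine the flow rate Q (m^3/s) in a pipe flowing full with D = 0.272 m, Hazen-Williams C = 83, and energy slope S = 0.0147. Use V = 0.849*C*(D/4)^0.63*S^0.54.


For a full circular pipe, R = D/4 = 0.272/4 = 0.068 m.
V = 0.849 * 83 * 0.068^0.63 * 0.0147^0.54
  = 0.849 * 83 * 0.183857 * 0.102412
  = 1.3268 m/s.
Pipe area A = pi*D^2/4 = pi*0.272^2/4 = 0.0581 m^2.
Q = A * V = 0.0581 * 1.3268 = 0.0771 m^3/s.

0.0771


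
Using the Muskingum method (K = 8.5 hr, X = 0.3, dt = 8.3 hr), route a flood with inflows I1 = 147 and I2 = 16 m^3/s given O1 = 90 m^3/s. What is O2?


Muskingum coefficients:
denom = 2*K*(1-X) + dt = 2*8.5*(1-0.3) + 8.3 = 20.2.
C0 = (dt - 2*K*X)/denom = (8.3 - 2*8.5*0.3)/20.2 = 0.1584.
C1 = (dt + 2*K*X)/denom = (8.3 + 2*8.5*0.3)/20.2 = 0.6634.
C2 = (2*K*(1-X) - dt)/denom = 0.1782.
O2 = C0*I2 + C1*I1 + C2*O1
   = 0.1584*16 + 0.6634*147 + 0.1782*90
   = 116.09 m^3/s.

116.09


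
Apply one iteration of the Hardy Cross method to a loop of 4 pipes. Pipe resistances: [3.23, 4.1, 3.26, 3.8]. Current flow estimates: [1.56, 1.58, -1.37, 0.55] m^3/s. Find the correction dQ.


Numerator terms (r*Q*|Q|): 3.23*1.56*|1.56| = 7.8605; 4.1*1.58*|1.58| = 10.2352; 3.26*-1.37*|-1.37| = -6.1187; 3.8*0.55*|0.55| = 1.1495.
Sum of numerator = 13.1266.
Denominator terms (r*|Q|): 3.23*|1.56| = 5.0388; 4.1*|1.58| = 6.478; 3.26*|-1.37| = 4.4662; 3.8*|0.55| = 2.09.
2 * sum of denominator = 2 * 18.073 = 36.146.
dQ = -13.1266 / 36.146 = -0.3632 m^3/s.

-0.3632


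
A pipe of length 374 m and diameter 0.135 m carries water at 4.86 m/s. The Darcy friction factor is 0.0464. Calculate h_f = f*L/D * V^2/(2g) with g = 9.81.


Darcy-Weisbach equation: h_f = f * (L/D) * V^2/(2g).
f * L/D = 0.0464 * 374/0.135 = 128.5452.
V^2/(2g) = 4.86^2 / (2*9.81) = 23.6196 / 19.62 = 1.2039 m.
h_f = 128.5452 * 1.2039 = 154.75 m.

154.75


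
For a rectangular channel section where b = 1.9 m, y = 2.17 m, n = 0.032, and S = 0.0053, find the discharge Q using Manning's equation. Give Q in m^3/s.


For a rectangular channel, the cross-sectional area A = b * y = 1.9 * 2.17 = 4.12 m^2.
The wetted perimeter P = b + 2y = 1.9 + 2*2.17 = 6.24 m.
Hydraulic radius R = A/P = 4.12/6.24 = 0.6607 m.
Velocity V = (1/n)*R^(2/3)*S^(1/2) = (1/0.032)*0.6607^(2/3)*0.0053^(1/2) = 1.7259 m/s.
Discharge Q = A * V = 4.12 * 1.7259 = 7.116 m^3/s.

7.116


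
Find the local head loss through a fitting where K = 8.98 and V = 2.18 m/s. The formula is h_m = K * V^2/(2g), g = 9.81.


Minor loss formula: h_m = K * V^2/(2g).
V^2 = 2.18^2 = 4.7524.
V^2/(2g) = 4.7524 / 19.62 = 0.2422 m.
h_m = 8.98 * 0.2422 = 2.1752 m.

2.1752


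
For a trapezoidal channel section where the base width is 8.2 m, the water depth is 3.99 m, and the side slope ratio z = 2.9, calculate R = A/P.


For a trapezoidal section with side slope z:
A = (b + z*y)*y = (8.2 + 2.9*3.99)*3.99 = 78.886 m^2.
P = b + 2*y*sqrt(1 + z^2) = 8.2 + 2*3.99*sqrt(1 + 2.9^2) = 32.679 m.
R = A/P = 78.886 / 32.679 = 2.414 m.

2.414


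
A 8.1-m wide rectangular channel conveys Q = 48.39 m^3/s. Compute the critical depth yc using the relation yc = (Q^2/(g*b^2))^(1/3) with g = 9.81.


Using yc = (Q^2 / (g * b^2))^(1/3):
Q^2 = 48.39^2 = 2341.59.
g * b^2 = 9.81 * 8.1^2 = 9.81 * 65.61 = 643.63.
Q^2 / (g*b^2) = 2341.59 / 643.63 = 3.6381.
yc = 3.6381^(1/3) = 1.538 m.

1.538


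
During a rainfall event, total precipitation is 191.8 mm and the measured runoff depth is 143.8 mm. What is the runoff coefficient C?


The runoff coefficient C = runoff depth / rainfall depth.
C = 143.8 / 191.8
  = 0.7497.

0.7497


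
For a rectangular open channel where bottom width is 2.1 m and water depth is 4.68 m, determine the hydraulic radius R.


For a rectangular section:
Flow area A = b * y = 2.1 * 4.68 = 9.83 m^2.
Wetted perimeter P = b + 2y = 2.1 + 2*4.68 = 11.46 m.
Hydraulic radius R = A/P = 9.83 / 11.46 = 0.8576 m.

0.8576


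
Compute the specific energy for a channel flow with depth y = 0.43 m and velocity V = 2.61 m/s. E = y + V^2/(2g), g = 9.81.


Specific energy E = y + V^2/(2g).
Velocity head = V^2/(2g) = 2.61^2 / (2*9.81) = 6.8121 / 19.62 = 0.3472 m.
E = 0.43 + 0.3472 = 0.7772 m.

0.7772


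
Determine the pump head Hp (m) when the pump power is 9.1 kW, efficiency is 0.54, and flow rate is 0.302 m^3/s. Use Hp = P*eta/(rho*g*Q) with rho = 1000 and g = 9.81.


Pump head formula: Hp = P * eta / (rho * g * Q).
Numerator: P * eta = 9.1 * 1000 * 0.54 = 4914.0 W.
Denominator: rho * g * Q = 1000 * 9.81 * 0.302 = 2962.62.
Hp = 4914.0 / 2962.62 = 1.66 m.

1.66


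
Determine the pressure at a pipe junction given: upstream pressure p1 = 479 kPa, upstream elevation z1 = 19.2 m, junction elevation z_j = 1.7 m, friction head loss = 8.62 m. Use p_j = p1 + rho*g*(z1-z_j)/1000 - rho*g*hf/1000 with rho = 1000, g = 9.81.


Junction pressure: p_j = p1 + rho*g*(z1 - z_j)/1000 - rho*g*hf/1000.
Elevation term = 1000*9.81*(19.2 - 1.7)/1000 = 171.675 kPa.
Friction term = 1000*9.81*8.62/1000 = 84.562 kPa.
p_j = 479 + 171.675 - 84.562 = 566.11 kPa.

566.11


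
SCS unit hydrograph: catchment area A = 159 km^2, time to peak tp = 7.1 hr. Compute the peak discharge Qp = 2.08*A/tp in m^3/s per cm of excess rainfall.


SCS formula: Qp = 2.08 * A / tp.
Qp = 2.08 * 159 / 7.1
   = 330.72 / 7.1
   = 46.58 m^3/s per cm.

46.58


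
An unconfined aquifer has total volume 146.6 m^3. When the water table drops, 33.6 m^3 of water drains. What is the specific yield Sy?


Specific yield Sy = Volume drained / Total volume.
Sy = 33.6 / 146.6
   = 0.2292.

0.2292


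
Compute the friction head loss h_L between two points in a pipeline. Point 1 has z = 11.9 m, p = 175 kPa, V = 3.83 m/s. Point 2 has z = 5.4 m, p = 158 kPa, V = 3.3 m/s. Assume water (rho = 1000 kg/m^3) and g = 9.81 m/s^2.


Total head at each section: H = z + p/(rho*g) + V^2/(2g).
H1 = 11.9 + 175*1000/(1000*9.81) + 3.83^2/(2*9.81)
   = 11.9 + 17.839 + 0.7477
   = 30.487 m.
H2 = 5.4 + 158*1000/(1000*9.81) + 3.3^2/(2*9.81)
   = 5.4 + 16.106 + 0.555
   = 22.061 m.
h_L = H1 - H2 = 30.487 - 22.061 = 8.426 m.

8.426


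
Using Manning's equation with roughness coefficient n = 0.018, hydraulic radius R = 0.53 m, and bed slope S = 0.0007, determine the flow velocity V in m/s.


Manning's equation gives V = (1/n) * R^(2/3) * S^(1/2).
First, compute R^(2/3) = 0.53^(2/3) = 0.6549.
Next, S^(1/2) = 0.0007^(1/2) = 0.026458.
Then 1/n = 1/0.018 = 55.56.
V = 55.56 * 0.6549 * 0.026458 = 0.9626 m/s.

0.9626


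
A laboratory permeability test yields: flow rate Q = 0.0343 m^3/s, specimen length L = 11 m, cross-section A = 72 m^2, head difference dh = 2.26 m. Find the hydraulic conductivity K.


From K = Q*L / (A*dh):
Numerator: Q*L = 0.0343 * 11 = 0.3773.
Denominator: A*dh = 72 * 2.26 = 162.72.
K = 0.3773 / 162.72 = 0.002319 m/s.

0.002319


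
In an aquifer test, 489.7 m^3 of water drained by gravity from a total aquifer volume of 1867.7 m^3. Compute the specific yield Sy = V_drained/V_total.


Specific yield Sy = Volume drained / Total volume.
Sy = 489.7 / 1867.7
   = 0.2622.

0.2622


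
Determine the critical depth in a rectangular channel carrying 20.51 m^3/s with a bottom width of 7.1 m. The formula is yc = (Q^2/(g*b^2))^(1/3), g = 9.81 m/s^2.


Using yc = (Q^2 / (g * b^2))^(1/3):
Q^2 = 20.51^2 = 420.66.
g * b^2 = 9.81 * 7.1^2 = 9.81 * 50.41 = 494.52.
Q^2 / (g*b^2) = 420.66 / 494.52 = 0.8506.
yc = 0.8506^(1/3) = 0.9475 m.

0.9475


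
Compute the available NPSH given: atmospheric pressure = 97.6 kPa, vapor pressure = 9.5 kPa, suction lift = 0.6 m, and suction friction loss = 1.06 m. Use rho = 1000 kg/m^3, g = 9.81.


NPSHa = p_atm/(rho*g) - z_s - hf_s - p_vap/(rho*g).
p_atm/(rho*g) = 97.6*1000 / (1000*9.81) = 9.949 m.
p_vap/(rho*g) = 9.5*1000 / (1000*9.81) = 0.968 m.
NPSHa = 9.949 - 0.6 - 1.06 - 0.968
      = 7.32 m.

7.32


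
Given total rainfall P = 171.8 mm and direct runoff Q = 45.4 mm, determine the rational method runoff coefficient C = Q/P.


The runoff coefficient C = runoff depth / rainfall depth.
C = 45.4 / 171.8
  = 0.2643.

0.2643


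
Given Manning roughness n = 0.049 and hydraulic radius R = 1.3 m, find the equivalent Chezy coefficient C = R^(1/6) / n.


The Chezy coefficient relates to Manning's n through C = R^(1/6) / n.
R^(1/6) = 1.3^(1/6) = 1.044698.
C = 1.044698 / 0.049 = 21.32 m^(1/2)/s.

21.32


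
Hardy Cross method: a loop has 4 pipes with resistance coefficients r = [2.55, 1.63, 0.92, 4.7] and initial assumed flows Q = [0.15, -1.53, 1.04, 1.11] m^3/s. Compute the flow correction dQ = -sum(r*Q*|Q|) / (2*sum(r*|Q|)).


Numerator terms (r*Q*|Q|): 2.55*0.15*|0.15| = 0.0574; 1.63*-1.53*|-1.53| = -3.8157; 0.92*1.04*|1.04| = 0.9951; 4.7*1.11*|1.11| = 5.7909.
Sum of numerator = 3.0277.
Denominator terms (r*|Q|): 2.55*|0.15| = 0.3825; 1.63*|-1.53| = 2.4939; 0.92*|1.04| = 0.9568; 4.7*|1.11| = 5.217.
2 * sum of denominator = 2 * 9.0502 = 18.1004.
dQ = -3.0277 / 18.1004 = -0.1673 m^3/s.

-0.1673


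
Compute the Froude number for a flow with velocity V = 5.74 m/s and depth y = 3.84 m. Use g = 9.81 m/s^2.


The Froude number is defined as Fr = V / sqrt(g*y).
g*y = 9.81 * 3.84 = 37.6704.
sqrt(g*y) = sqrt(37.6704) = 6.1376.
Fr = 5.74 / 6.1376 = 0.9352.

0.9352


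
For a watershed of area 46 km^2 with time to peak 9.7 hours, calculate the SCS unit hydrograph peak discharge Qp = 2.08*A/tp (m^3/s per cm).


SCS formula: Qp = 2.08 * A / tp.
Qp = 2.08 * 46 / 9.7
   = 95.68 / 9.7
   = 9.86 m^3/s per cm.

9.86


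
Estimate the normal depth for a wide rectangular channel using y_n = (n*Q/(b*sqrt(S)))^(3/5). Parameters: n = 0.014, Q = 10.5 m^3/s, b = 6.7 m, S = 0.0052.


We use the wide-channel approximation y_n = (n*Q/(b*sqrt(S)))^(3/5).
sqrt(S) = sqrt(0.0052) = 0.072111.
Numerator: n*Q = 0.014 * 10.5 = 0.147.
Denominator: b*sqrt(S) = 6.7 * 0.072111 = 0.483144.
arg = 0.3043.
y_n = 0.3043^(3/5) = 0.4897 m.

0.4897


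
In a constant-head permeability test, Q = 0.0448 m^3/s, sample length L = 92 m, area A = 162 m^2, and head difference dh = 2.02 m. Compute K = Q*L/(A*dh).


From K = Q*L / (A*dh):
Numerator: Q*L = 0.0448 * 92 = 4.1216.
Denominator: A*dh = 162 * 2.02 = 327.24.
K = 4.1216 / 327.24 = 0.012595 m/s.

0.012595


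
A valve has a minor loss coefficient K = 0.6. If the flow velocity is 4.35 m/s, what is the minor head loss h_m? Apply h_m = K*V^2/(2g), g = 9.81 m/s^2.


Minor loss formula: h_m = K * V^2/(2g).
V^2 = 4.35^2 = 18.9225.
V^2/(2g) = 18.9225 / 19.62 = 0.9644 m.
h_m = 0.6 * 0.9644 = 0.5787 m.

0.5787


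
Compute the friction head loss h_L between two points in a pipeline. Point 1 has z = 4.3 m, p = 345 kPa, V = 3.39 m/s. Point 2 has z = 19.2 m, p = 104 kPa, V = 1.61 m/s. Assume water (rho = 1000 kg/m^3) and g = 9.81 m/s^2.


Total head at each section: H = z + p/(rho*g) + V^2/(2g).
H1 = 4.3 + 345*1000/(1000*9.81) + 3.39^2/(2*9.81)
   = 4.3 + 35.168 + 0.5857
   = 40.054 m.
H2 = 19.2 + 104*1000/(1000*9.81) + 1.61^2/(2*9.81)
   = 19.2 + 10.601 + 0.1321
   = 29.934 m.
h_L = H1 - H2 = 40.054 - 29.934 = 10.12 m.

10.12


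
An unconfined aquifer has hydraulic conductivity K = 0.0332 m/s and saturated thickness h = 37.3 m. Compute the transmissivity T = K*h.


Transmissivity is defined as T = K * h.
T = 0.0332 * 37.3
  = 1.2384 m^2/s.

1.2384


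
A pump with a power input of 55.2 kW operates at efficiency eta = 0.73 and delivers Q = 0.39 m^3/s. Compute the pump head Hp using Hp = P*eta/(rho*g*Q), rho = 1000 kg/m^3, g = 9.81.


Pump head formula: Hp = P * eta / (rho * g * Q).
Numerator: P * eta = 55.2 * 1000 * 0.73 = 40296.0 W.
Denominator: rho * g * Q = 1000 * 9.81 * 0.39 = 3825.9.
Hp = 40296.0 / 3825.9 = 10.53 m.

10.53


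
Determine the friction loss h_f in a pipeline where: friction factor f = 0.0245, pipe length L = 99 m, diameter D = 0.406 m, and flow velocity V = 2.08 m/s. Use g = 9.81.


Darcy-Weisbach equation: h_f = f * (L/D) * V^2/(2g).
f * L/D = 0.0245 * 99/0.406 = 5.9741.
V^2/(2g) = 2.08^2 / (2*9.81) = 4.3264 / 19.62 = 0.2205 m.
h_f = 5.9741 * 0.2205 = 1.317 m.

1.317


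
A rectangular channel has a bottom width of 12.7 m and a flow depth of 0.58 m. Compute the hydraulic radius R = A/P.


For a rectangular section:
Flow area A = b * y = 12.7 * 0.58 = 7.37 m^2.
Wetted perimeter P = b + 2y = 12.7 + 2*0.58 = 13.86 m.
Hydraulic radius R = A/P = 7.37 / 13.86 = 0.5315 m.

0.5315


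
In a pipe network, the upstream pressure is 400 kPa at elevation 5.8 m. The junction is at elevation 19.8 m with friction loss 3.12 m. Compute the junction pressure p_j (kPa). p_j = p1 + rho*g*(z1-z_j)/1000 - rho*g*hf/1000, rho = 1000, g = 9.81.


Junction pressure: p_j = p1 + rho*g*(z1 - z_j)/1000 - rho*g*hf/1000.
Elevation term = 1000*9.81*(5.8 - 19.8)/1000 = -137.34 kPa.
Friction term = 1000*9.81*3.12/1000 = 30.607 kPa.
p_j = 400 + -137.34 - 30.607 = 232.05 kPa.

232.05


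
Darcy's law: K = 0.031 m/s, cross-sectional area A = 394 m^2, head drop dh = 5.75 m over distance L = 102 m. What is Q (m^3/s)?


Darcy's law: Q = K * A * i, where i = dh/L.
Hydraulic gradient i = 5.75 / 102 = 0.056373.
Q = 0.031 * 394 * 0.056373
  = 0.6885 m^3/s.

0.6885


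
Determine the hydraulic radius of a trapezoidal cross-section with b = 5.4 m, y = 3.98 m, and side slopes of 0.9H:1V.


For a trapezoidal section with side slope z:
A = (b + z*y)*y = (5.4 + 0.9*3.98)*3.98 = 35.748 m^2.
P = b + 2*y*sqrt(1 + z^2) = 5.4 + 2*3.98*sqrt(1 + 0.9^2) = 16.109 m.
R = A/P = 35.748 / 16.109 = 2.2191 m.

2.2191


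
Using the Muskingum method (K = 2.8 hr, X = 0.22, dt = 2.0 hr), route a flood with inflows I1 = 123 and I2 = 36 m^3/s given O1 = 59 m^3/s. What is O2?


Muskingum coefficients:
denom = 2*K*(1-X) + dt = 2*2.8*(1-0.22) + 2.0 = 6.368.
C0 = (dt - 2*K*X)/denom = (2.0 - 2*2.8*0.22)/6.368 = 0.1206.
C1 = (dt + 2*K*X)/denom = (2.0 + 2*2.8*0.22)/6.368 = 0.5075.
C2 = (2*K*(1-X) - dt)/denom = 0.3719.
O2 = C0*I2 + C1*I1 + C2*O1
   = 0.1206*36 + 0.5075*123 + 0.3719*59
   = 88.71 m^3/s.

88.71


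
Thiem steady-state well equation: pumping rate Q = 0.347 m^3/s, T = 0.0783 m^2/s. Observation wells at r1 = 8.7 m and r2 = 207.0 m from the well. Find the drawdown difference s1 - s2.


Thiem equation: s1 - s2 = Q/(2*pi*T) * ln(r2/r1).
ln(r2/r1) = ln(207.0/8.7) = 3.1694.
Q/(2*pi*T) = 0.347 / (2*pi*0.0783) = 0.347 / 0.492 = 0.7053.
s1 - s2 = 0.7053 * 3.1694 = 2.2354 m.

2.2354


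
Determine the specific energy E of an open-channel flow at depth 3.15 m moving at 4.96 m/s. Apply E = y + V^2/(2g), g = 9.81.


Specific energy E = y + V^2/(2g).
Velocity head = V^2/(2g) = 4.96^2 / (2*9.81) = 24.6016 / 19.62 = 1.2539 m.
E = 3.15 + 1.2539 = 4.4039 m.

4.4039


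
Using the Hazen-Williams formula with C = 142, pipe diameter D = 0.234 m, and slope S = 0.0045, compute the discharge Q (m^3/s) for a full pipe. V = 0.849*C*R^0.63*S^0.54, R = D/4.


For a full circular pipe, R = D/4 = 0.234/4 = 0.0585 m.
V = 0.849 * 142 * 0.0585^0.63 * 0.0045^0.54
  = 0.849 * 142 * 0.167228 * 0.054042
  = 1.0895 m/s.
Pipe area A = pi*D^2/4 = pi*0.234^2/4 = 0.043 m^2.
Q = A * V = 0.043 * 1.0895 = 0.0469 m^3/s.

0.0469


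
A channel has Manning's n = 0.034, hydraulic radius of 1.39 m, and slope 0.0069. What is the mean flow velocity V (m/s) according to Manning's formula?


Manning's equation gives V = (1/n) * R^(2/3) * S^(1/2).
First, compute R^(2/3) = 1.39^(2/3) = 1.2455.
Next, S^(1/2) = 0.0069^(1/2) = 0.083066.
Then 1/n = 1/0.034 = 29.41.
V = 29.41 * 1.2455 * 0.083066 = 3.0429 m/s.

3.0429


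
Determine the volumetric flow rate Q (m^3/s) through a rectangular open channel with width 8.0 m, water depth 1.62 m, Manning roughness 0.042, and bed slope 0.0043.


For a rectangular channel, the cross-sectional area A = b * y = 8.0 * 1.62 = 12.96 m^2.
The wetted perimeter P = b + 2y = 8.0 + 2*1.62 = 11.24 m.
Hydraulic radius R = A/P = 12.96/11.24 = 1.153 m.
Velocity V = (1/n)*R^(2/3)*S^(1/2) = (1/0.042)*1.153^(2/3)*0.0043^(1/2) = 1.7168 m/s.
Discharge Q = A * V = 12.96 * 1.7168 = 22.249 m^3/s.

22.249


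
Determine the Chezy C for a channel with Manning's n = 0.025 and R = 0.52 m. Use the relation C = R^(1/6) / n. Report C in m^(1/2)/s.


The Chezy coefficient relates to Manning's n through C = R^(1/6) / n.
R^(1/6) = 0.52^(1/6) = 0.896741.
C = 0.896741 / 0.025 = 35.87 m^(1/2)/s.

35.87


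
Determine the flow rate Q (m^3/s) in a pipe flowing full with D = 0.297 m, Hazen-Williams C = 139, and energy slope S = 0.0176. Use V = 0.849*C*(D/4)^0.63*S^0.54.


For a full circular pipe, R = D/4 = 0.297/4 = 0.0742 m.
V = 0.849 * 139 * 0.0742^0.63 * 0.0176^0.54
  = 0.849 * 139 * 0.19433 * 0.11287
  = 2.5884 m/s.
Pipe area A = pi*D^2/4 = pi*0.297^2/4 = 0.0693 m^2.
Q = A * V = 0.0693 * 2.5884 = 0.1793 m^3/s.

0.1793


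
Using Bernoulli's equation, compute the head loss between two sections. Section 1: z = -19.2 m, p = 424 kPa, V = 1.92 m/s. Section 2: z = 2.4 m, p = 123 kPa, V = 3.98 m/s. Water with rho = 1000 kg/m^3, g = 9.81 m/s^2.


Total head at each section: H = z + p/(rho*g) + V^2/(2g).
H1 = -19.2 + 424*1000/(1000*9.81) + 1.92^2/(2*9.81)
   = -19.2 + 43.221 + 0.1879
   = 24.209 m.
H2 = 2.4 + 123*1000/(1000*9.81) + 3.98^2/(2*9.81)
   = 2.4 + 12.538 + 0.8074
   = 15.746 m.
h_L = H1 - H2 = 24.209 - 15.746 = 8.464 m.

8.464


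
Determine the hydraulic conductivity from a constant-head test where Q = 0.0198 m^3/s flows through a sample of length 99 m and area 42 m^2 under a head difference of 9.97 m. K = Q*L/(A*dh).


From K = Q*L / (A*dh):
Numerator: Q*L = 0.0198 * 99 = 1.9602.
Denominator: A*dh = 42 * 9.97 = 418.74.
K = 1.9602 / 418.74 = 0.004681 m/s.

0.004681


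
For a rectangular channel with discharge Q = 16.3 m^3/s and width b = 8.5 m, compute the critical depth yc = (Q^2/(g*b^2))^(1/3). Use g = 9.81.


Using yc = (Q^2 / (g * b^2))^(1/3):
Q^2 = 16.3^2 = 265.69.
g * b^2 = 9.81 * 8.5^2 = 9.81 * 72.25 = 708.77.
Q^2 / (g*b^2) = 265.69 / 708.77 = 0.3749.
yc = 0.3749^(1/3) = 0.721 m.

0.721


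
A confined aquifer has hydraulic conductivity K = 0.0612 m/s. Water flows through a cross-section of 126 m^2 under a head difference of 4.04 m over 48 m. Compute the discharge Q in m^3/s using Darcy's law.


Darcy's law: Q = K * A * i, where i = dh/L.
Hydraulic gradient i = 4.04 / 48 = 0.084167.
Q = 0.0612 * 126 * 0.084167
  = 0.649 m^3/s.

0.649


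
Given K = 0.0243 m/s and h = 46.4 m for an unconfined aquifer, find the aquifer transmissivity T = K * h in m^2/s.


Transmissivity is defined as T = K * h.
T = 0.0243 * 46.4
  = 1.1275 m^2/s.

1.1275


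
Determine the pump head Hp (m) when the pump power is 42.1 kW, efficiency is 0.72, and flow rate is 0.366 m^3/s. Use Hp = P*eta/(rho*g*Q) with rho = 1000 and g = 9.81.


Pump head formula: Hp = P * eta / (rho * g * Q).
Numerator: P * eta = 42.1 * 1000 * 0.72 = 30312.0 W.
Denominator: rho * g * Q = 1000 * 9.81 * 0.366 = 3590.46.
Hp = 30312.0 / 3590.46 = 8.44 m.

8.44


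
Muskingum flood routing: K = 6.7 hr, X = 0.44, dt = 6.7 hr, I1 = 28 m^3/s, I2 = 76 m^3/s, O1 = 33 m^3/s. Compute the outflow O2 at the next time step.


Muskingum coefficients:
denom = 2*K*(1-X) + dt = 2*6.7*(1-0.44) + 6.7 = 14.204.
C0 = (dt - 2*K*X)/denom = (6.7 - 2*6.7*0.44)/14.204 = 0.0566.
C1 = (dt + 2*K*X)/denom = (6.7 + 2*6.7*0.44)/14.204 = 0.8868.
C2 = (2*K*(1-X) - dt)/denom = 0.0566.
O2 = C0*I2 + C1*I1 + C2*O1
   = 0.0566*76 + 0.8868*28 + 0.0566*33
   = 31.0 m^3/s.

31.0


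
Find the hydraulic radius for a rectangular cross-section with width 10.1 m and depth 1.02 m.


For a rectangular section:
Flow area A = b * y = 10.1 * 1.02 = 10.3 m^2.
Wetted perimeter P = b + 2y = 10.1 + 2*1.02 = 12.14 m.
Hydraulic radius R = A/P = 10.3 / 12.14 = 0.8486 m.

0.8486


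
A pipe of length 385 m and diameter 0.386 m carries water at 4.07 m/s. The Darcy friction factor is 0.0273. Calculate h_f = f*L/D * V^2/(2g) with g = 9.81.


Darcy-Weisbach equation: h_f = f * (L/D) * V^2/(2g).
f * L/D = 0.0273 * 385/0.386 = 27.2293.
V^2/(2g) = 4.07^2 / (2*9.81) = 16.5649 / 19.62 = 0.8443 m.
h_f = 27.2293 * 0.8443 = 22.989 m.

22.989
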